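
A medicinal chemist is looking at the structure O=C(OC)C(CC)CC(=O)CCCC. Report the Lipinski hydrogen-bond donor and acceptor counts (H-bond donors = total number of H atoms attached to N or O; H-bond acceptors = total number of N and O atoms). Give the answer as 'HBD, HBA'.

0, 3

Donors: find every N or O and count the H atoms it carries.
  atom 1 (O): bond orders sum to 2 → 0 H
  atom 3 (O): bond orders sum to 2 → 0 H
  atom 10 (O): bond orders sum to 2 → 0 H
Lipinski HBD = 0.
Acceptors: N atoms = 0, O atoms = 3 → HBA = 3.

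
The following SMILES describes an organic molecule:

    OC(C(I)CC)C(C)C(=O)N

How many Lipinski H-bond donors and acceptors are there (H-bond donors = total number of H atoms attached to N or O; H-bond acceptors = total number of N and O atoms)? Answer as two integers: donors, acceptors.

Donors: find every N or O and count the H atoms it carries.
  atom 1 (O): bond orders sum to 1 → 1 H
  atom 10 (O): bond orders sum to 2 → 0 H
  atom 11 (N): bond orders sum to 1 → 2 H
Lipinski HBD = 3.
Acceptors: N atoms = 1, O atoms = 2 → HBA = 3.

3, 3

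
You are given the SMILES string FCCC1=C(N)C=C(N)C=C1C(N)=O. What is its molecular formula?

Walk through each heavy atom and fill implicit hydrogens from standard valence (C 4, N 3, O 2, S 2, halogen 1):
  atom 1: F (halogen, monovalent) → 0 H
  atom 2: C, bond orders sum to 2 (valence 4) → 2 H
  atom 3: C, bond orders sum to 2 (valence 4) → 2 H
  atom 4: C, bond orders sum to 4 (valence 4) → 0 H
  atom 5: C, bond orders sum to 4 (valence 4) → 0 H
  atom 6: N, bond orders sum to 1 (valence 3) → 2 H
  atom 7: C, bond orders sum to 3 (valence 4) → 1 H
  atom 8: C, bond orders sum to 4 (valence 4) → 0 H
  atom 9: N, bond orders sum to 1 (valence 3) → 2 H
  atom 10: C, bond orders sum to 3 (valence 4) → 1 H
  atom 11: C, bond orders sum to 4 (valence 4) → 0 H
  atom 12: C, bond orders sum to 4 (valence 4) → 0 H
  atom 13: N, bond orders sum to 1 (valence 3) → 2 H
  atom 14: O, bond orders sum to 2 (valence 2) → 0 H
Totals → C:9, H:12, F:1, N:3, O:1.
In Hill order: C9H12FN3O.

C9H12FN3O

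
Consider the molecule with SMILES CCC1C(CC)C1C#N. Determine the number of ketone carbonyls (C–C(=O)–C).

Scan the SMILES for the ketone motif — none present.
Groups that are present: 1 nitrile.

0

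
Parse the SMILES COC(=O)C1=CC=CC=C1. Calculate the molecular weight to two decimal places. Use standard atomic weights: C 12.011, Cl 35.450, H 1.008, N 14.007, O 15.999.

First, the molecular formula is C8H8O2 (counting implicit H from valence).
  C: 8 × 12.011 = 96.088
  H: 8 × 1.008 = 8.064
  O: 2 × 15.999 = 31.998
Sum: 8×12.011 + 8×1.008 + 2×15.999 = 136.150 → 136.15 g/mol.

136.15 g/mol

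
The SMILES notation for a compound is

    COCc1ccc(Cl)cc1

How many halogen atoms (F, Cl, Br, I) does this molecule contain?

1

Halogen atoms appear at heavy-atom position 8 (1×Cl).
Other groups present: 1 ether.
Halogen count: 1.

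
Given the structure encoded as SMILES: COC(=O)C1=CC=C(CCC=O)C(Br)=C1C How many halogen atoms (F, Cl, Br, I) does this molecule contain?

Halogen atoms appear at heavy-atom position 14 (1×Br).
Other groups present: 1 aldehyde, 1 ester.
Halogen count: 1.

1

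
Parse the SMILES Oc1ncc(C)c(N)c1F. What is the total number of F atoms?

Scan the SMILES for F atoms (remember two-letter symbols like Cl and Br are single atoms).
Fluorine count: 1.

1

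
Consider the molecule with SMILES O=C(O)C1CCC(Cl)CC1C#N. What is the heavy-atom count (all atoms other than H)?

12

Every atom symbol written in the SMILES (organic subset) is one heavy atom; implicit H are not written.
Heavy atoms by element → C:8, Cl:1, N:1, O:2.
Total: 12.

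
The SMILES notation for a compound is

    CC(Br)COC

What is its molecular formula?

Walk through each heavy atom and fill implicit hydrogens from standard valence (C 4, N 3, O 2, S 2, halogen 1):
  atom 1: C, bond orders sum to 1 (valence 4) → 3 H
  atom 2: C, bond orders sum to 3 (valence 4) → 1 H
  atom 3: Br (halogen, monovalent) → 0 H
  atom 4: C, bond orders sum to 2 (valence 4) → 2 H
  atom 5: O, bond orders sum to 2 (valence 2) → 0 H
  atom 6: C, bond orders sum to 1 (valence 4) → 3 H
Totals → C:4, H:9, Br:1, O:1.
In Hill order: C4H9BrO.

C4H9BrO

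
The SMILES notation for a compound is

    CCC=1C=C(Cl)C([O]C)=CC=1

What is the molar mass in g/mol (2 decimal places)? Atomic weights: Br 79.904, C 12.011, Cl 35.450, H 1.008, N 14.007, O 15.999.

170.64 g/mol

First, the molecular formula is C9H11ClO (counting implicit H from valence).
  C: 9 × 12.011 = 108.099
  Cl: 1 × 35.450 = 35.450
  H: 11 × 1.008 = 11.088
  O: 1 × 15.999 = 15.999
Sum: 9×12.011 + 1×35.450 + 11×1.008 + 1×15.999 = 170.636 → 170.64 g/mol.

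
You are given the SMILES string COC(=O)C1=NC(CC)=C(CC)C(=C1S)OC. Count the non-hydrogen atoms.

17

Every atom symbol written in the SMILES (organic subset) is one heavy atom; implicit H are not written.
Heavy atoms by element → C:12, N:1, O:3, S:1.
Total: 17.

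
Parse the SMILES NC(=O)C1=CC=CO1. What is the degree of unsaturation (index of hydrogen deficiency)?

Degree of unsaturation = (number of rings) + (number of π bonds).
Ring closures in the SMILES: 1.
π bonds: 3 double bonds (each 1 DoU) → 3 DoU from unsaturation.
Total DoU = 1 + 3 = 4.

4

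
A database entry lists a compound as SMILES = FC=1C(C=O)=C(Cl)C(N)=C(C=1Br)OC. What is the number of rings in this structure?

1

In SMILES, each pair of matching ring-closure digits denotes one ring-closing bond; the number of such bonds equals the number of independent rings.
Ring-closure bonds here: 1.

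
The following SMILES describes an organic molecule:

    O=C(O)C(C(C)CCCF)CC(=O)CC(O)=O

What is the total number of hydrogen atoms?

17

Walk through each heavy atom and fill implicit hydrogens from standard valence (C 4, N 3, O 2, S 2, halogen 1):
  atom 1: O, bond orders sum to 2 (valence 2) → 0 H
  atom 2: C, bond orders sum to 4 (valence 4) → 0 H
  atom 3: O, bond orders sum to 1 (valence 2) → 1 H
  atom 4: C, bond orders sum to 3 (valence 4) → 1 H
  atom 5: C, bond orders sum to 3 (valence 4) → 1 H
  atom 6: C, bond orders sum to 1 (valence 4) → 3 H
  atom 7: C, bond orders sum to 2 (valence 4) → 2 H
  atom 8: C, bond orders sum to 2 (valence 4) → 2 H
  atom 9: C, bond orders sum to 2 (valence 4) → 2 H
  atom 10: F (halogen, monovalent) → 0 H
  atom 11: C, bond orders sum to 2 (valence 4) → 2 H
  atom 12: C, bond orders sum to 4 (valence 4) → 0 H
  atom 13: O, bond orders sum to 2 (valence 2) → 0 H
  atom 14: C, bond orders sum to 2 (valence 4) → 2 H
  atom 15: C, bond orders sum to 4 (valence 4) → 0 H
  atom 16: O, bond orders sum to 1 (valence 2) → 1 H
  atom 17: O, bond orders sum to 2 (valence 2) → 0 H
Total hydrogens: 17.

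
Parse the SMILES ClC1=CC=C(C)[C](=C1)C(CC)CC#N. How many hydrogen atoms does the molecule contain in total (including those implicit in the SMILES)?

14

Walk through each heavy atom and fill implicit hydrogens from standard valence (C 4, N 3, O 2, S 2, halogen 1):
  atom 1: Cl (halogen, monovalent) → 0 H
  atom 2: C, bond orders sum to 4 (valence 4) → 0 H
  atom 3: C, bond orders sum to 3 (valence 4) → 1 H
  atom 4: C, bond orders sum to 3 (valence 4) → 1 H
  atom 5: C, bond orders sum to 4 (valence 4) → 0 H
  atom 6: C, bond orders sum to 1 (valence 4) → 3 H
  atom 7: C with explicit H count 0
  atom 8: C, bond orders sum to 3 (valence 4) → 1 H
  atom 9: C, bond orders sum to 3 (valence 4) → 1 H
  atom 10: C, bond orders sum to 2 (valence 4) → 2 H
  atom 11: C, bond orders sum to 1 (valence 4) → 3 H
  atom 12: C, bond orders sum to 2 (valence 4) → 2 H
  atom 13: C, bond orders sum to 4 (valence 4) → 0 H
  atom 14: N, bond orders sum to 3 (valence 3) → 0 H
Total hydrogens: 14.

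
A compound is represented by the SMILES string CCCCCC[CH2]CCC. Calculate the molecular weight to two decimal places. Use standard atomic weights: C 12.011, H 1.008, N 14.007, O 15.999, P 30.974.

142.29 g/mol

First, the molecular formula is C10H22 (counting implicit H from valence).
  C: 10 × 12.011 = 120.110
  H: 22 × 1.008 = 22.176
Sum: 10×12.011 + 22×1.008 = 142.286 → 142.29 g/mol.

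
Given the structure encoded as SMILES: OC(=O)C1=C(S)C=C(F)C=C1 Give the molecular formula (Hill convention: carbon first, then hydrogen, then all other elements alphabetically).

C7H5FO2S

Walk through each heavy atom and fill implicit hydrogens from standard valence (C 4, N 3, O 2, S 2, halogen 1):
  atom 1: O, bond orders sum to 1 (valence 2) → 1 H
  atom 2: C, bond orders sum to 4 (valence 4) → 0 H
  atom 3: O, bond orders sum to 2 (valence 2) → 0 H
  atom 4: C, bond orders sum to 4 (valence 4) → 0 H
  atom 5: C, bond orders sum to 4 (valence 4) → 0 H
  atom 6: S, bond orders sum to 1 (valence 2) → 1 H
  atom 7: C, bond orders sum to 3 (valence 4) → 1 H
  atom 8: C, bond orders sum to 4 (valence 4) → 0 H
  atom 9: F (halogen, monovalent) → 0 H
  atom 10: C, bond orders sum to 3 (valence 4) → 1 H
  atom 11: C, bond orders sum to 3 (valence 4) → 1 H
Totals → C:7, H:5, F:1, O:2, S:1.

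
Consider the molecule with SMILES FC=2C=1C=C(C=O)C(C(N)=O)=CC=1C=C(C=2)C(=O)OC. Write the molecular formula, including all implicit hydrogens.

Walk through each heavy atom and fill implicit hydrogens from standard valence (C 4, N 3, O 2, S 2, halogen 1):
  atom 1: F (halogen, monovalent) → 0 H
  atom 2: C, bond orders sum to 4 (valence 4) → 0 H
  atom 3: C, bond orders sum to 4 (valence 4) → 0 H
  atom 4: C, bond orders sum to 3 (valence 4) → 1 H
  atom 5: C, bond orders sum to 4 (valence 4) → 0 H
  atom 6: C, bond orders sum to 3 (valence 4) → 1 H
  atom 7: O, bond orders sum to 2 (valence 2) → 0 H
  atom 8: C, bond orders sum to 4 (valence 4) → 0 H
  atom 9: C, bond orders sum to 4 (valence 4) → 0 H
  atom 10: N, bond orders sum to 1 (valence 3) → 2 H
  atom 11: O, bond orders sum to 2 (valence 2) → 0 H
  atom 12: C, bond orders sum to 3 (valence 4) → 1 H
  atom 13: C, bond orders sum to 4 (valence 4) → 0 H
  atom 14: C, bond orders sum to 3 (valence 4) → 1 H
  atom 15: C, bond orders sum to 4 (valence 4) → 0 H
  atom 16: C, bond orders sum to 3 (valence 4) → 1 H
  atom 17: C, bond orders sum to 4 (valence 4) → 0 H
  atom 18: O, bond orders sum to 2 (valence 2) → 0 H
  atom 19: O, bond orders sum to 2 (valence 2) → 0 H
  atom 20: C, bond orders sum to 1 (valence 4) → 3 H
Totals → C:14, H:10, F:1, N:1, O:4.

C14H10FNO4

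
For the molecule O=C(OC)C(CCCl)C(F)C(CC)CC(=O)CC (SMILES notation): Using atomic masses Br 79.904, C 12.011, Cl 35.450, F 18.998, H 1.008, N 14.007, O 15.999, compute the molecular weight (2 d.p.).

First, the molecular formula is C13H22ClFO3 (counting implicit H from valence).
  C: 13 × 12.011 = 156.143
  Cl: 1 × 35.450 = 35.450
  F: 1 × 18.998 = 18.998
  H: 22 × 1.008 = 22.176
  O: 3 × 15.999 = 47.997
Sum: 13×12.011 + 1×35.450 + 1×18.998 + 22×1.008 + 3×15.999 = 280.764 → 280.76 g/mol.

280.76 g/mol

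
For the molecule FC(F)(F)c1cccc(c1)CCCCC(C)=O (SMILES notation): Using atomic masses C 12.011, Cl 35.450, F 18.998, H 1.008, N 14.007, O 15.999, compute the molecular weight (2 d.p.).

First, the molecular formula is C13H15F3O (counting implicit H from valence).
  C: 13 × 12.011 = 156.143
  F: 3 × 18.998 = 56.994
  H: 15 × 1.008 = 15.120
  O: 1 × 15.999 = 15.999
Sum: 13×12.011 + 3×18.998 + 15×1.008 + 1×15.999 = 244.256 → 244.26 g/mol.

244.26 g/mol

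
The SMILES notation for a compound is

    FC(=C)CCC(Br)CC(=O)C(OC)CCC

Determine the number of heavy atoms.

Every atom symbol written in the SMILES (organic subset) is one heavy atom; implicit H are not written.
Heavy atoms by element → Br:1, C:12, F:1, O:2.
Total: 16.

16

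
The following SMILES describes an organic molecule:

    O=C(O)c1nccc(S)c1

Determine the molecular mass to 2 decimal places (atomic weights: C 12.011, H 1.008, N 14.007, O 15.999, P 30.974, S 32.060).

First, the molecular formula is C6H5NO2S (counting implicit H from valence).
  C: 6 × 12.011 = 72.066
  H: 5 × 1.008 = 5.040
  N: 1 × 14.007 = 14.007
  O: 2 × 15.999 = 31.998
  S: 1 × 32.060 = 32.060
Sum: 6×12.011 + 5×1.008 + 1×14.007 + 2×15.999 + 1×32.060 = 155.171 → 155.17 g/mol.

155.17 g/mol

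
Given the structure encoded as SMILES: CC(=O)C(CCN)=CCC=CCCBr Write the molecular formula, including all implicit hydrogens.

Walk through each heavy atom and fill implicit hydrogens from standard valence (C 4, N 3, O 2, S 2, halogen 1):
  atom 1: C, bond orders sum to 1 (valence 4) → 3 H
  atom 2: C, bond orders sum to 4 (valence 4) → 0 H
  atom 3: O, bond orders sum to 2 (valence 2) → 0 H
  atom 4: C, bond orders sum to 4 (valence 4) → 0 H
  atom 5: C, bond orders sum to 2 (valence 4) → 2 H
  atom 6: C, bond orders sum to 2 (valence 4) → 2 H
  atom 7: N, bond orders sum to 1 (valence 3) → 2 H
  atom 8: C, bond orders sum to 3 (valence 4) → 1 H
  atom 9: C, bond orders sum to 2 (valence 4) → 2 H
  atom 10: C, bond orders sum to 3 (valence 4) → 1 H
  atom 11: C, bond orders sum to 3 (valence 4) → 1 H
  atom 12: C, bond orders sum to 2 (valence 4) → 2 H
  atom 13: C, bond orders sum to 2 (valence 4) → 2 H
  atom 14: Br (halogen, monovalent) → 0 H
Totals → C:11, H:18, Br:1, N:1, O:1.

C11H18BrNO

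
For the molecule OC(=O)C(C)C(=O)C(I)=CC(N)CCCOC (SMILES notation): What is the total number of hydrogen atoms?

18

Walk through each heavy atom and fill implicit hydrogens from standard valence (C 4, N 3, O 2, S 2, halogen 1):
  atom 1: O, bond orders sum to 1 (valence 2) → 1 H
  atom 2: C, bond orders sum to 4 (valence 4) → 0 H
  atom 3: O, bond orders sum to 2 (valence 2) → 0 H
  atom 4: C, bond orders sum to 3 (valence 4) → 1 H
  atom 5: C, bond orders sum to 1 (valence 4) → 3 H
  atom 6: C, bond orders sum to 4 (valence 4) → 0 H
  atom 7: O, bond orders sum to 2 (valence 2) → 0 H
  atom 8: C, bond orders sum to 4 (valence 4) → 0 H
  atom 9: I (halogen, monovalent) → 0 H
  atom 10: C, bond orders sum to 3 (valence 4) → 1 H
  atom 11: C, bond orders sum to 3 (valence 4) → 1 H
  atom 12: N, bond orders sum to 1 (valence 3) → 2 H
  atom 13: C, bond orders sum to 2 (valence 4) → 2 H
  atom 14: C, bond orders sum to 2 (valence 4) → 2 H
  atom 15: C, bond orders sum to 2 (valence 4) → 2 H
  atom 16: O, bond orders sum to 2 (valence 2) → 0 H
  atom 17: C, bond orders sum to 1 (valence 4) → 3 H
Total hydrogens: 18.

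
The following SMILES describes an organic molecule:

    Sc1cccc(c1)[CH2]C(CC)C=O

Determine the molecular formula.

C11H14OS

Walk through each heavy atom and fill implicit hydrogens from standard valence (C 4, N 3, O 2, S 2, halogen 1); for lowercase aromatic atoms, an aromatic c carries 1 H when it has two neighbours and 0 H with three, and aromatic n carries 0 H:
  atom 1: S, bond orders sum to 1 (valence 2) → 1 H
  atom 2: aromatic c, 3 neighbours → 0 H
  atom 3: aromatic c, 2 neighbours → 1 H
  atom 4: aromatic c, 2 neighbours → 1 H
  atom 5: aromatic c, 2 neighbours → 1 H
  atom 6: aromatic c, 3 neighbours → 0 H
  atom 7: aromatic c, 2 neighbours → 1 H
  atom 8: C with explicit H count 2
  atom 9: C, bond orders sum to 3 (valence 4) → 1 H
  atom 10: C, bond orders sum to 2 (valence 4) → 2 H
  atom 11: C, bond orders sum to 1 (valence 4) → 3 H
  atom 12: C, bond orders sum to 3 (valence 4) → 1 H
  atom 13: O, bond orders sum to 2 (valence 2) → 0 H
Totals → C:11, H:14, O:1, S:1.
In Hill order: C11H14OS.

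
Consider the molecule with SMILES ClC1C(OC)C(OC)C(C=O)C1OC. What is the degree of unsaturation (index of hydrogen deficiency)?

Molecular formula: C9H15ClO4.
DoU = (2C + 2 + N − H − X) / 2, where X is the halogen count and O/S are ignored.
    = (2·9 + 2 + 0 − 15 − 1) / 2 = 4 / 2 = 2.

2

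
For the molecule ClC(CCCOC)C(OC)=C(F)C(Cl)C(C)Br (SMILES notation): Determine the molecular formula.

C11H18BrCl2FO2

Walk through each heavy atom and fill implicit hydrogens from standard valence (C 4, N 3, O 2, S 2, halogen 1):
  atom 1: Cl (halogen, monovalent) → 0 H
  atom 2: C, bond orders sum to 3 (valence 4) → 1 H
  atom 3: C, bond orders sum to 2 (valence 4) → 2 H
  atom 4: C, bond orders sum to 2 (valence 4) → 2 H
  atom 5: C, bond orders sum to 2 (valence 4) → 2 H
  atom 6: O, bond orders sum to 2 (valence 2) → 0 H
  atom 7: C, bond orders sum to 1 (valence 4) → 3 H
  atom 8: C, bond orders sum to 4 (valence 4) → 0 H
  atom 9: O, bond orders sum to 2 (valence 2) → 0 H
  atom 10: C, bond orders sum to 1 (valence 4) → 3 H
  atom 11: C, bond orders sum to 4 (valence 4) → 0 H
  atom 12: F (halogen, monovalent) → 0 H
  atom 13: C, bond orders sum to 3 (valence 4) → 1 H
  atom 14: Cl (halogen, monovalent) → 0 H
  atom 15: C, bond orders sum to 3 (valence 4) → 1 H
  atom 16: C, bond orders sum to 1 (valence 4) → 3 H
  atom 17: Br (halogen, monovalent) → 0 H
Totals → C:11, H:18, Br:1, Cl:2, F:1, O:2.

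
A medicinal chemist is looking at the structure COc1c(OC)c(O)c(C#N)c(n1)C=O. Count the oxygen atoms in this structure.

Scan the SMILES for O atoms (remember two-letter symbols like Cl and Br are single atoms).
Oxygen count: 4.

4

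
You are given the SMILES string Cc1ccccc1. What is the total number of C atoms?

7

Count every carbon token in the SMILES (each C, including those in ring-closure positions and inside branches).
Carbon count: 7.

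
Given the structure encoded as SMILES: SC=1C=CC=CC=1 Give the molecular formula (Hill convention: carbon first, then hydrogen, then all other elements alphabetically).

C6H6S

Walk through each heavy atom and fill implicit hydrogens from standard valence (C 4, N 3, O 2, S 2, halogen 1):
  atom 1: S, bond orders sum to 1 (valence 2) → 1 H
  atom 2: C, bond orders sum to 4 (valence 4) → 0 H
  atom 3: C, bond orders sum to 3 (valence 4) → 1 H
  atom 4: C, bond orders sum to 3 (valence 4) → 1 H
  atom 5: C, bond orders sum to 3 (valence 4) → 1 H
  atom 6: C, bond orders sum to 3 (valence 4) → 1 H
  atom 7: C, bond orders sum to 3 (valence 4) → 1 H
Totals → C:6, H:6, S:1.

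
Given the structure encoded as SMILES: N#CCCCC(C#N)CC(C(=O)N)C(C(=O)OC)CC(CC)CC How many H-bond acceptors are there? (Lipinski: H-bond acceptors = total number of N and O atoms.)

N atoms: 3; O atoms: 3.
Lipinski HBA = 3 + 3 = 6.

6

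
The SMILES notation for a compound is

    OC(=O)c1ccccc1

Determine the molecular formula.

C7H6O2

Walk through each heavy atom and fill implicit hydrogens from standard valence (C 4, N 3, O 2, S 2, halogen 1); for lowercase aromatic atoms, an aromatic c carries 1 H when it has two neighbours and 0 H with three, and aromatic n carries 0 H:
  atom 1: O, bond orders sum to 1 (valence 2) → 1 H
  atom 2: C, bond orders sum to 4 (valence 4) → 0 H
  atom 3: O, bond orders sum to 2 (valence 2) → 0 H
  atom 4: aromatic c, 3 neighbours → 0 H
  atom 5: aromatic c, 2 neighbours → 1 H
  atom 6: aromatic c, 2 neighbours → 1 H
  atom 7: aromatic c, 2 neighbours → 1 H
  atom 8: aromatic c, 2 neighbours → 1 H
  atom 9: aromatic c, 2 neighbours → 1 H
Totals → C:7, H:6, O:2.
In Hill order: C7H6O2.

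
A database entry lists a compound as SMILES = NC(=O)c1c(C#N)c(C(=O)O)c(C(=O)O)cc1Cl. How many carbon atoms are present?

10

Count every carbon token in the SMILES (each C, including those in ring-closure positions and inside branches).
Carbon count: 10.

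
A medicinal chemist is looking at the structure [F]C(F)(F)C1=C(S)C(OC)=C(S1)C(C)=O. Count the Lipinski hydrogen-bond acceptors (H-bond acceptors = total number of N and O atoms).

2

N atoms: 0; O atoms: 2.
Lipinski HBA = 0 + 2 = 2.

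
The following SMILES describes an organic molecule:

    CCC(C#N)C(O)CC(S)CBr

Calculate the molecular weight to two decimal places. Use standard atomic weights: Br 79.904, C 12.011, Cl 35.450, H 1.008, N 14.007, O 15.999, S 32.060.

First, the molecular formula is C8H14BrNOS (counting implicit H from valence).
  Br: 1 × 79.904 = 79.904
  C: 8 × 12.011 = 96.088
  H: 14 × 1.008 = 14.112
  N: 1 × 14.007 = 14.007
  O: 1 × 15.999 = 15.999
  S: 1 × 32.060 = 32.060
Sum: 1×79.904 + 8×12.011 + 14×1.008 + 1×14.007 + 1×15.999 + 1×32.060 = 252.170 → 252.17 g/mol.

252.17 g/mol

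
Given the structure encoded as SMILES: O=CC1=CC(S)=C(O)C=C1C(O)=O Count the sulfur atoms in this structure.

1

Scan the SMILES for S atoms (remember two-letter symbols like Cl and Br are single atoms).
Sulfur count: 1.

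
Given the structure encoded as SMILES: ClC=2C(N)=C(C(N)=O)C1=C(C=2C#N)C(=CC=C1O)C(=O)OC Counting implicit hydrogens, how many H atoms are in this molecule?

Walk through each heavy atom and fill implicit hydrogens from standard valence (C 4, N 3, O 2, S 2, halogen 1):
  atom 1: Cl (halogen, monovalent) → 0 H
  atom 2: C, bond orders sum to 4 (valence 4) → 0 H
  atom 3: C, bond orders sum to 4 (valence 4) → 0 H
  atom 4: N, bond orders sum to 1 (valence 3) → 2 H
  atom 5: C, bond orders sum to 4 (valence 4) → 0 H
  atom 6: C, bond orders sum to 4 (valence 4) → 0 H
  atom 7: N, bond orders sum to 1 (valence 3) → 2 H
  atom 8: O, bond orders sum to 2 (valence 2) → 0 H
  atom 9: C, bond orders sum to 4 (valence 4) → 0 H
  atom 10: C, bond orders sum to 4 (valence 4) → 0 H
  atom 11: C, bond orders sum to 4 (valence 4) → 0 H
  atom 12: C, bond orders sum to 4 (valence 4) → 0 H
  atom 13: N, bond orders sum to 3 (valence 3) → 0 H
  atom 14: C, bond orders sum to 4 (valence 4) → 0 H
  atom 15: C, bond orders sum to 3 (valence 4) → 1 H
  atom 16: C, bond orders sum to 3 (valence 4) → 1 H
  atom 17: C, bond orders sum to 4 (valence 4) → 0 H
  atom 18: O, bond orders sum to 1 (valence 2) → 1 H
  atom 19: C, bond orders sum to 4 (valence 4) → 0 H
  atom 20: O, bond orders sum to 2 (valence 2) → 0 H
  atom 21: O, bond orders sum to 2 (valence 2) → 0 H
  atom 22: C, bond orders sum to 1 (valence 4) → 3 H
Total hydrogens: 10.

10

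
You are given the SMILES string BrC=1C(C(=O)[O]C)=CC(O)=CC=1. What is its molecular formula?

C8H7BrO3

Walk through each heavy atom and fill implicit hydrogens from standard valence (C 4, N 3, O 2, S 2, halogen 1):
  atom 1: Br (halogen, monovalent) → 0 H
  atom 2: C, bond orders sum to 4 (valence 4) → 0 H
  atom 3: C, bond orders sum to 4 (valence 4) → 0 H
  atom 4: C, bond orders sum to 4 (valence 4) → 0 H
  atom 5: O, bond orders sum to 2 (valence 2) → 0 H
  atom 6: O with explicit H count 0
  atom 7: C, bond orders sum to 1 (valence 4) → 3 H
  atom 8: C, bond orders sum to 3 (valence 4) → 1 H
  atom 9: C, bond orders sum to 4 (valence 4) → 0 H
  atom 10: O, bond orders sum to 1 (valence 2) → 1 H
  atom 11: C, bond orders sum to 3 (valence 4) → 1 H
  atom 12: C, bond orders sum to 3 (valence 4) → 1 H
Totals → C:8, H:7, Br:1, O:3.
In Hill order: C8H7BrO3.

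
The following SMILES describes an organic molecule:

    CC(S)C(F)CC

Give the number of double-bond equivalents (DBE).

Molecular formula: C5H11FS.
DoU = (2C + 2 + N − H − X) / 2, where X is the halogen count and O/S are ignored.
    = (2·5 + 2 + 0 − 11 − 1) / 2 = 0 / 2 = 0.

0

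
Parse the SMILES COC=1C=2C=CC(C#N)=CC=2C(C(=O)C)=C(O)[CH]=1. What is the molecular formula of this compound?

Walk through each heavy atom and fill implicit hydrogens from standard valence (C 4, N 3, O 2, S 2, halogen 1):
  atom 1: C, bond orders sum to 1 (valence 4) → 3 H
  atom 2: O, bond orders sum to 2 (valence 2) → 0 H
  atom 3: C, bond orders sum to 4 (valence 4) → 0 H
  atom 4: C, bond orders sum to 4 (valence 4) → 0 H
  atom 5: C, bond orders sum to 3 (valence 4) → 1 H
  atom 6: C, bond orders sum to 3 (valence 4) → 1 H
  atom 7: C, bond orders sum to 4 (valence 4) → 0 H
  atom 8: C, bond orders sum to 4 (valence 4) → 0 H
  atom 9: N, bond orders sum to 3 (valence 3) → 0 H
  atom 10: C, bond orders sum to 3 (valence 4) → 1 H
  atom 11: C, bond orders sum to 4 (valence 4) → 0 H
  atom 12: C, bond orders sum to 4 (valence 4) → 0 H
  atom 13: C, bond orders sum to 4 (valence 4) → 0 H
  atom 14: O, bond orders sum to 2 (valence 2) → 0 H
  atom 15: C, bond orders sum to 1 (valence 4) → 3 H
  atom 16: C, bond orders sum to 4 (valence 4) → 0 H
  atom 17: O, bond orders sum to 1 (valence 2) → 1 H
  atom 18: C with explicit H count 1
Totals → C:14, H:11, N:1, O:3.

C14H11NO3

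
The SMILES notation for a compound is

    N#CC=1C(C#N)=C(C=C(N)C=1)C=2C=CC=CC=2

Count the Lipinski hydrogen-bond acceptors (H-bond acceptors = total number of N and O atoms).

N atoms: 3; O atoms: 0.
Lipinski HBA = 3 + 0 = 3.

3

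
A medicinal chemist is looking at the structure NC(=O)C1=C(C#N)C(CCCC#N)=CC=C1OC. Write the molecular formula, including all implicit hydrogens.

Walk through each heavy atom and fill implicit hydrogens from standard valence (C 4, N 3, O 2, S 2, halogen 1):
  atom 1: N, bond orders sum to 1 (valence 3) → 2 H
  atom 2: C, bond orders sum to 4 (valence 4) → 0 H
  atom 3: O, bond orders sum to 2 (valence 2) → 0 H
  atom 4: C, bond orders sum to 4 (valence 4) → 0 H
  atom 5: C, bond orders sum to 4 (valence 4) → 0 H
  atom 6: C, bond orders sum to 4 (valence 4) → 0 H
  atom 7: N, bond orders sum to 3 (valence 3) → 0 H
  atom 8: C, bond orders sum to 4 (valence 4) → 0 H
  atom 9: C, bond orders sum to 2 (valence 4) → 2 H
  atom 10: C, bond orders sum to 2 (valence 4) → 2 H
  atom 11: C, bond orders sum to 2 (valence 4) → 2 H
  atom 12: C, bond orders sum to 4 (valence 4) → 0 H
  atom 13: N, bond orders sum to 3 (valence 3) → 0 H
  atom 14: C, bond orders sum to 3 (valence 4) → 1 H
  atom 15: C, bond orders sum to 3 (valence 4) → 1 H
  atom 16: C, bond orders sum to 4 (valence 4) → 0 H
  atom 17: O, bond orders sum to 2 (valence 2) → 0 H
  atom 18: C, bond orders sum to 1 (valence 4) → 3 H
Totals → C:13, H:13, N:3, O:2.

C13H13N3O2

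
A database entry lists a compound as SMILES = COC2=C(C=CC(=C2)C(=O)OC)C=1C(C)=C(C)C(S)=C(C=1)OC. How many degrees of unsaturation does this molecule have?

9

Molecular formula: C18H20O4S.
DoU = (2C + 2 + N − H − X) / 2, where X is the halogen count and O/S are ignored.
    = (2·18 + 2 + 0 − 20 − 0) / 2 = 18 / 2 = 9.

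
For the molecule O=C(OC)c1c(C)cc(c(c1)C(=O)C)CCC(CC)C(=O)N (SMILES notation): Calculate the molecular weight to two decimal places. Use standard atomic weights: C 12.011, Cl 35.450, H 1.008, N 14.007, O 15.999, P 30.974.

305.37 g/mol

First, the molecular formula is C17H23NO4 (counting implicit H from valence).
  C: 17 × 12.011 = 204.187
  H: 23 × 1.008 = 23.184
  N: 1 × 14.007 = 14.007
  O: 4 × 15.999 = 63.996
Sum: 17×12.011 + 23×1.008 + 1×14.007 + 4×15.999 = 305.374 → 305.37 g/mol.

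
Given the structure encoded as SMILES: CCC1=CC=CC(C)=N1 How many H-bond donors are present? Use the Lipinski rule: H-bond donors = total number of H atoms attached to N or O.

Donors: find every N or O and count the H atoms it carries.
  atom 9 (N): bond orders sum to 3 → 0 H
Lipinski HBD = 0.

0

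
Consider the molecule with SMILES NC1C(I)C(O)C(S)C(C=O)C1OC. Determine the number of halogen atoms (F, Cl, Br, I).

1

Halogen atoms appear at heavy-atom position 4 (1×I).
Other groups present: 1 aldehyde, 1 ether, 1 hydroxyl, 1 primary amine, 1 thiol.
Halogen count: 1.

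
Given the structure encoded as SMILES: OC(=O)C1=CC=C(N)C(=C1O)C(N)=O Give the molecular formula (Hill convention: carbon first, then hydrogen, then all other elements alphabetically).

C8H8N2O4

Walk through each heavy atom and fill implicit hydrogens from standard valence (C 4, N 3, O 2, S 2, halogen 1):
  atom 1: O, bond orders sum to 1 (valence 2) → 1 H
  atom 2: C, bond orders sum to 4 (valence 4) → 0 H
  atom 3: O, bond orders sum to 2 (valence 2) → 0 H
  atom 4: C, bond orders sum to 4 (valence 4) → 0 H
  atom 5: C, bond orders sum to 3 (valence 4) → 1 H
  atom 6: C, bond orders sum to 3 (valence 4) → 1 H
  atom 7: C, bond orders sum to 4 (valence 4) → 0 H
  atom 8: N, bond orders sum to 1 (valence 3) → 2 H
  atom 9: C, bond orders sum to 4 (valence 4) → 0 H
  atom 10: C, bond orders sum to 4 (valence 4) → 0 H
  atom 11: O, bond orders sum to 1 (valence 2) → 1 H
  atom 12: C, bond orders sum to 4 (valence 4) → 0 H
  atom 13: N, bond orders sum to 1 (valence 3) → 2 H
  atom 14: O, bond orders sum to 2 (valence 2) → 0 H
Totals → C:8, H:8, N:2, O:4.
In Hill order: C8H8N2O4.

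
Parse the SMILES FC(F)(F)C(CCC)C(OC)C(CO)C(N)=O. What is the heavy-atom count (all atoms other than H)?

17

Every atom symbol written in the SMILES (organic subset) is one heavy atom; implicit H are not written.
Heavy atoms by element → C:10, F:3, N:1, O:3.
Total: 17.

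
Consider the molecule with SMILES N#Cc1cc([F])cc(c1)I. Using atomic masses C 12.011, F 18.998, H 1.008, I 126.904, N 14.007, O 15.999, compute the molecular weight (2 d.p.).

First, the molecular formula is C7H3FIN (counting implicit H from valence).
  C: 7 × 12.011 = 84.077
  F: 1 × 18.998 = 18.998
  H: 3 × 1.008 = 3.024
  I: 1 × 126.904 = 126.904
  N: 1 × 14.007 = 14.007
Sum: 7×12.011 + 1×18.998 + 3×1.008 + 1×126.904 + 1×14.007 = 247.010 → 247.01 g/mol.

247.01 g/mol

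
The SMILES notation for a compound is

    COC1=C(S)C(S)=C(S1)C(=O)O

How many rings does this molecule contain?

1

In SMILES, each pair of matching ring-closure digits denotes one ring-closing bond; the number of such bonds equals the number of independent rings.
Ring-closure bonds here: 1.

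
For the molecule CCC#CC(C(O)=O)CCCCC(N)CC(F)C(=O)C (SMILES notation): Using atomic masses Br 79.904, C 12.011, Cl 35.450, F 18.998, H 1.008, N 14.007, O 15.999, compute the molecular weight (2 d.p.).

285.36 g/mol

First, the molecular formula is C15H24FNO3 (counting implicit H from valence).
  C: 15 × 12.011 = 180.165
  F: 1 × 18.998 = 18.998
  H: 24 × 1.008 = 24.192
  N: 1 × 14.007 = 14.007
  O: 3 × 15.999 = 47.997
Sum: 15×12.011 + 1×18.998 + 24×1.008 + 1×14.007 + 3×15.999 = 285.359 → 285.36 g/mol.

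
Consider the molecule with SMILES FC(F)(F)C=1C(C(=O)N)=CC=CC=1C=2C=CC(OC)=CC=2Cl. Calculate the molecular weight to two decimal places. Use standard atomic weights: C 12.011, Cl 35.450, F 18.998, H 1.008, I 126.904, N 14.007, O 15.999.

329.70 g/mol

First, the molecular formula is C15H11ClF3NO2 (counting implicit H from valence).
  C: 15 × 12.011 = 180.165
  Cl: 1 × 35.450 = 35.450
  F: 3 × 18.998 = 56.994
  H: 11 × 1.008 = 11.088
  N: 1 × 14.007 = 14.007
  O: 2 × 15.999 = 31.998
Sum: 15×12.011 + 1×35.450 + 3×18.998 + 11×1.008 + 1×14.007 + 2×15.999 = 329.702 → 329.70 g/mol.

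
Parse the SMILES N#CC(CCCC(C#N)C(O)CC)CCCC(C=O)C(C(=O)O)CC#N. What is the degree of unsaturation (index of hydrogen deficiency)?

8

Degree of unsaturation = (number of rings) + (number of π bonds).
Ring closures in the SMILES: 0.
π bonds: 2 double bonds (each 1 DoU), 3 triple bonds (each 2 DoU) → 8 DoU from unsaturation.
Total DoU = 0 + 8 = 8.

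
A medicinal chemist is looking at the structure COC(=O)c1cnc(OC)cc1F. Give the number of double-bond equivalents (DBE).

Molecular formula: C8H8FNO3.
DoU = (2C + 2 + N − H − X) / 2, where X is the halogen count and O/S are ignored.
    = (2·8 + 2 + 1 − 8 − 1) / 2 = 10 / 2 = 5.

5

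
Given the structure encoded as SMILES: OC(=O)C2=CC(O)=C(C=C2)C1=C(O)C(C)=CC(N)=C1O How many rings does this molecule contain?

2

In SMILES, each pair of matching ring-closure digits denotes one ring-closing bond; the number of such bonds equals the number of independent rings.
Ring-closure bonds here: 2.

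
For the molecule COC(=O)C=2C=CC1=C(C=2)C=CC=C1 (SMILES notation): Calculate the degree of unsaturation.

8

Molecular formula: C12H10O2.
DoU = (2C + 2 + N − H − X) / 2, where X is the halogen count and O/S are ignored.
    = (2·12 + 2 + 0 − 10 − 0) / 2 = 16 / 2 = 8.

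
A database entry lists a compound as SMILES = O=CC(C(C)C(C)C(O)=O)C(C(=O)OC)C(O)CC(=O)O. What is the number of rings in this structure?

0

In SMILES, each pair of matching ring-closure digits denotes one ring-closing bond; the number of such bonds equals the number of independent rings.
Ring-closure bonds here: 0.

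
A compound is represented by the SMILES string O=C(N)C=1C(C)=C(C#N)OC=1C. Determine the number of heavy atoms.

Every atom symbol written in the SMILES (organic subset) is one heavy atom; implicit H are not written.
Heavy atoms by element → C:8, N:2, O:2.
Total: 12.

12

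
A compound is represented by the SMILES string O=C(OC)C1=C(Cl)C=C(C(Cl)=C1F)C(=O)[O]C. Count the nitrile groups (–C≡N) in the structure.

Scan the SMILES for the nitrile motif — none present.
Groups that are present: 2 ester.

0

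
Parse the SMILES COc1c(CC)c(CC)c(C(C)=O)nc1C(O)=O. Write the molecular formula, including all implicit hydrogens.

Walk through each heavy atom and fill implicit hydrogens from standard valence (C 4, N 3, O 2, S 2, halogen 1); for lowercase aromatic atoms, an aromatic c carries 1 H when it has two neighbours and 0 H with three, and aromatic n carries 0 H:
  atom 1: C, bond orders sum to 1 (valence 4) → 3 H
  atom 2: O, bond orders sum to 2 (valence 2) → 0 H
  atom 3: aromatic c, 3 neighbours → 0 H
  atom 4: aromatic c, 3 neighbours → 0 H
  atom 5: C, bond orders sum to 2 (valence 4) → 2 H
  atom 6: C, bond orders sum to 1 (valence 4) → 3 H
  atom 7: aromatic c, 3 neighbours → 0 H
  atom 8: C, bond orders sum to 2 (valence 4) → 2 H
  atom 9: C, bond orders sum to 1 (valence 4) → 3 H
  atom 10: aromatic c, 3 neighbours → 0 H
  atom 11: C, bond orders sum to 4 (valence 4) → 0 H
  atom 12: C, bond orders sum to 1 (valence 4) → 3 H
  atom 13: O, bond orders sum to 2 (valence 2) → 0 H
  atom 14: aromatic n, 2 neighbours → 0 H
  atom 15: aromatic c, 3 neighbours → 0 H
  atom 16: C, bond orders sum to 4 (valence 4) → 0 H
  atom 17: O, bond orders sum to 1 (valence 2) → 1 H
  atom 18: O, bond orders sum to 2 (valence 2) → 0 H
Totals → C:13, H:17, N:1, O:4.

C13H17NO4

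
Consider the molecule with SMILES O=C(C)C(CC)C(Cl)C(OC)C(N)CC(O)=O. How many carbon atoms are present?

11

Count every carbon token in the SMILES (each C, including those in ring-closure positions and inside branches).
Carbon count: 11.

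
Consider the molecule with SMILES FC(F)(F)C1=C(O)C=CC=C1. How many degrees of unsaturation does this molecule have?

Molecular formula: C7H5F3O.
DoU = (2C + 2 + N − H − X) / 2, where X is the halogen count and O/S are ignored.
    = (2·7 + 2 + 0 − 5 − 3) / 2 = 8 / 2 = 4.

4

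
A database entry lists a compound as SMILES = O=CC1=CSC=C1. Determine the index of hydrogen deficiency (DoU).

4

Degree of unsaturation = (number of rings) + (number of π bonds).
Ring closures in the SMILES: 1.
π bonds: 3 double bonds (each 1 DoU) → 3 DoU from unsaturation.
Total DoU = 1 + 3 = 4.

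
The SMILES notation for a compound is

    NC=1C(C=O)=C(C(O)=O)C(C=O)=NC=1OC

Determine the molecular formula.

C9H8N2O5

Walk through each heavy atom and fill implicit hydrogens from standard valence (C 4, N 3, O 2, S 2, halogen 1):
  atom 1: N, bond orders sum to 1 (valence 3) → 2 H
  atom 2: C, bond orders sum to 4 (valence 4) → 0 H
  atom 3: C, bond orders sum to 4 (valence 4) → 0 H
  atom 4: C, bond orders sum to 3 (valence 4) → 1 H
  atom 5: O, bond orders sum to 2 (valence 2) → 0 H
  atom 6: C, bond orders sum to 4 (valence 4) → 0 H
  atom 7: C, bond orders sum to 4 (valence 4) → 0 H
  atom 8: O, bond orders sum to 1 (valence 2) → 1 H
  atom 9: O, bond orders sum to 2 (valence 2) → 0 H
  atom 10: C, bond orders sum to 4 (valence 4) → 0 H
  atom 11: C, bond orders sum to 3 (valence 4) → 1 H
  atom 12: O, bond orders sum to 2 (valence 2) → 0 H
  atom 13: N, bond orders sum to 3 (valence 3) → 0 H
  atom 14: C, bond orders sum to 4 (valence 4) → 0 H
  atom 15: O, bond orders sum to 2 (valence 2) → 0 H
  atom 16: C, bond orders sum to 1 (valence 4) → 3 H
Totals → C:9, H:8, N:2, O:5.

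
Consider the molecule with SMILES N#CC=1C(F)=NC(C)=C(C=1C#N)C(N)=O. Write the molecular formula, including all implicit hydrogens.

C9H5FN4O

Walk through each heavy atom and fill implicit hydrogens from standard valence (C 4, N 3, O 2, S 2, halogen 1):
  atom 1: N, bond orders sum to 3 (valence 3) → 0 H
  atom 2: C, bond orders sum to 4 (valence 4) → 0 H
  atom 3: C, bond orders sum to 4 (valence 4) → 0 H
  atom 4: C, bond orders sum to 4 (valence 4) → 0 H
  atom 5: F (halogen, monovalent) → 0 H
  atom 6: N, bond orders sum to 3 (valence 3) → 0 H
  atom 7: C, bond orders sum to 4 (valence 4) → 0 H
  atom 8: C, bond orders sum to 1 (valence 4) → 3 H
  atom 9: C, bond orders sum to 4 (valence 4) → 0 H
  atom 10: C, bond orders sum to 4 (valence 4) → 0 H
  atom 11: C, bond orders sum to 4 (valence 4) → 0 H
  atom 12: N, bond orders sum to 3 (valence 3) → 0 H
  atom 13: C, bond orders sum to 4 (valence 4) → 0 H
  atom 14: N, bond orders sum to 1 (valence 3) → 2 H
  atom 15: O, bond orders sum to 2 (valence 2) → 0 H
Totals → C:9, H:5, F:1, N:4, O:1.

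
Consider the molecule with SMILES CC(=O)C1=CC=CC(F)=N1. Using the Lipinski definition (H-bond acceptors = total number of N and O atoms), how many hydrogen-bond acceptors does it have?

N atoms: 1; O atoms: 1.
Lipinski HBA = 1 + 1 = 2.

2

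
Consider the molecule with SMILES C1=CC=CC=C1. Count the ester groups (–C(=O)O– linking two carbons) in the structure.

0

Scan the SMILES for the ester motif — none present.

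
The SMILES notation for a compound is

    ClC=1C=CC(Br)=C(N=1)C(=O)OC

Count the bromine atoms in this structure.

Scan the SMILES for Br atoms (remember two-letter symbols like Cl and Br are single atoms).
Bromine count: 1.

1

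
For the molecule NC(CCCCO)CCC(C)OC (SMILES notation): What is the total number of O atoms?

Scan the SMILES for O atoms (remember two-letter symbols like Cl and Br are single atoms).
Oxygen count: 2.

2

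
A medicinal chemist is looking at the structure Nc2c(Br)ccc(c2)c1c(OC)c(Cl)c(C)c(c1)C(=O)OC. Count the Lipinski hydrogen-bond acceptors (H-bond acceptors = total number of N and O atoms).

4

N atoms: 1; O atoms: 3.
Lipinski HBA = 1 + 3 = 4.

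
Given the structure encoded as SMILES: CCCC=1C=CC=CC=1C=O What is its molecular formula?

C10H12O

Walk through each heavy atom and fill implicit hydrogens from standard valence (C 4, N 3, O 2, S 2, halogen 1):
  atom 1: C, bond orders sum to 1 (valence 4) → 3 H
  atom 2: C, bond orders sum to 2 (valence 4) → 2 H
  atom 3: C, bond orders sum to 2 (valence 4) → 2 H
  atom 4: C, bond orders sum to 4 (valence 4) → 0 H
  atom 5: C, bond orders sum to 3 (valence 4) → 1 H
  atom 6: C, bond orders sum to 3 (valence 4) → 1 H
  atom 7: C, bond orders sum to 3 (valence 4) → 1 H
  atom 8: C, bond orders sum to 3 (valence 4) → 1 H
  atom 9: C, bond orders sum to 4 (valence 4) → 0 H
  atom 10: C, bond orders sum to 3 (valence 4) → 1 H
  atom 11: O, bond orders sum to 2 (valence 2) → 0 H
Totals → C:10, H:12, O:1.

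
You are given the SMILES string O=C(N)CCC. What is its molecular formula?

Walk through each heavy atom and fill implicit hydrogens from standard valence (C 4, N 3, O 2, S 2, halogen 1):
  atom 1: O, bond orders sum to 2 (valence 2) → 0 H
  atom 2: C, bond orders sum to 4 (valence 4) → 0 H
  atom 3: N, bond orders sum to 1 (valence 3) → 2 H
  atom 4: C, bond orders sum to 2 (valence 4) → 2 H
  atom 5: C, bond orders sum to 2 (valence 4) → 2 H
  atom 6: C, bond orders sum to 1 (valence 4) → 3 H
Totals → C:4, H:9, N:1, O:1.
In Hill order: C4H9NO.

C4H9NO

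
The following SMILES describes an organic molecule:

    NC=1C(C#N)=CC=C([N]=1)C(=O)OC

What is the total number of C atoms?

8

Count every carbon token in the SMILES (each C, including those in ring-closure positions and inside branches).
Carbon count: 8.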